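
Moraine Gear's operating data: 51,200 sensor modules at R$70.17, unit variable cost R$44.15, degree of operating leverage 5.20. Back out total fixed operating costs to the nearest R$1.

R$1,076,027

Total contribution margin = 51,200 × R$26.02 = R$1,332,224.00.
Since DOL = CM ÷ EBIT, EBIT = R$1,332,224.00 ÷ 5.20 = R$256,196.92.
And FC = contribution − EBIT = R$1,332,224.00 − R$256,196.92 = R$1,076,027.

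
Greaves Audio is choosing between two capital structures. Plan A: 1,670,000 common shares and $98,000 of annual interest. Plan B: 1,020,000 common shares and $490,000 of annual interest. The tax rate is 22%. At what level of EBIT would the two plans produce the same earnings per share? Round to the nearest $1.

$1,105,138

At indifference, (EBIT − 98,000)(1 − t)/1,670,000 = (EBIT − 490,000)(1 − t)/1,020,000.
Cancelling (1 − t) and cross-multiplying: 1,020,000·(EBIT − 98,000) = 1,670,000·(EBIT − 490,000).
Solving, EBIT = (490,000·1,670,000 − 98,000·1,020,000) / (1,670,000 − 1,020,000) = 718,340,000,000 / 650,000 = 1,105,138.46.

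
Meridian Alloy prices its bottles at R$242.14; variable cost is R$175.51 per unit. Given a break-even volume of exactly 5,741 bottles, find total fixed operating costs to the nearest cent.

Each unit contributes R$242.14 − R$175.51 = R$66.63.
Since BE = FC / CM, FC = 5,741 × R$66.63 = R$382,522.83.

R$382,522.83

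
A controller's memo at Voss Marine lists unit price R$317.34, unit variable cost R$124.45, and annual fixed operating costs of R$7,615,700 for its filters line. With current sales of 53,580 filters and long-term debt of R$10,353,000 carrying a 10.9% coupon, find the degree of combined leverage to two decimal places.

Contribution at this volume is 53,580 × R$192.89 = R$10,335,046.20.
Subtracting fixed costs: EBIT = R$10,335,046.20 − R$7,615,700 = R$2,719,346.20. Interest = R$1,128,477.00.
DOL = R$10,335,046.20 ÷ R$2,719,346.20 = 3.8006; DFL = R$2,719,346.20 ÷ R$1,590,869.20 = 1.7093.
Combined leverage = 3.8006 × 1.7093 = 6.4964.

6.50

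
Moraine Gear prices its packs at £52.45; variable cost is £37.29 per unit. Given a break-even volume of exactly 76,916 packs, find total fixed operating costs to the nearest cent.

£1,166,046.56

Contribution margin per unit = £52.45 − £37.29 = £15.16.
Fixed costs = break-even units × CM = 76,916 × £15.16 = £1,166,046.56.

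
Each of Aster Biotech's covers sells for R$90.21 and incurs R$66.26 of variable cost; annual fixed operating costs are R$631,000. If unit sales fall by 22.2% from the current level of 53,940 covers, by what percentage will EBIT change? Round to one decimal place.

-43.4%

At 53,940 units, contribution = 53,940 × R$23.95 = R$1,291,863.00.
Operating income = contribution − fixed costs = R$1,291,863.00 − R$631,000 = R$660,863.00.
Degree of operating leverage = R$1,291,863.00 / R$660,863.00 = 1.9548.
Operating income changes by 1.9548 × -22.2% = -43.4%.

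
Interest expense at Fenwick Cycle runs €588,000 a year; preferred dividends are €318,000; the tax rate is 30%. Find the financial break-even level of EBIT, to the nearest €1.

Grossing the preferred dividend up to pre-tax terms: €318,000 / (1 − 0.30) = €454,285.71.
Financial break-even EBIT = interest + D_p ÷ (1 − t) = €588,000 + €454,285.71 = €1,042,285.71.

€1,042,286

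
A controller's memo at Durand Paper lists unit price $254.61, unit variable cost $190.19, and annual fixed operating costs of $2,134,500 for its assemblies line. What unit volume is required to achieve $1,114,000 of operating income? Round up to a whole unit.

50,427 assemblies

Contribution margin per unit = $254.61 − $190.19 = $64.42.
Units = (FC + target) / CM = ($2,134,500 + $1,114,000) / $64.42 = 50,426.89, so 50,427 assemblies.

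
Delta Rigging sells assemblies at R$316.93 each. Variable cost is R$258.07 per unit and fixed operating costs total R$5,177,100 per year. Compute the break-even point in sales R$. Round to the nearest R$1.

R$27,875,948

CM per unit = R$316.93 − R$258.07 = R$58.86; CM ratio = R$58.86 / R$316.93 = 0.1857.
Break-even revenue = fixed costs × price ÷ CM = R$5,177,100 × R$316.93 ÷ R$58.86 = R$27,875,948.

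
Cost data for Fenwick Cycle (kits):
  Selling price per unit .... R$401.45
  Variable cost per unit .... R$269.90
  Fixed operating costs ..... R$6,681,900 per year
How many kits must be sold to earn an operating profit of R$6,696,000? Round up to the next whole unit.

Contribution margin per unit = R$401.45 − R$269.90 = R$131.55.
Required volume = (fixed costs + target profit) ÷ CM = (R$6,681,900 + R$6,696,000) ÷ R$131.55 = 101,694.41, so 101,695 kits.

101,695 kits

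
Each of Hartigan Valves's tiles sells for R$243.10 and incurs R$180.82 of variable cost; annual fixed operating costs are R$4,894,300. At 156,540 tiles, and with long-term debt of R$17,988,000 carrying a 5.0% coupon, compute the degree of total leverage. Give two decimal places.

2.46

At 156,540 units, contribution = 156,540 × R$62.28 = R$9,749,311.20.
Operating income = contribution − fixed costs = R$9,749,311.20 − R$4,894,300 = R$4,855,011.20. Interest = R$899,400.00.
DOL = R$9,749,311.20 ÷ R$4,855,011.20 = 2.0081; DFL = R$4,855,011.20 ÷ R$3,955,611.20 = 1.2274.
Combined leverage = 2.0081 × 1.2274 = 2.4647.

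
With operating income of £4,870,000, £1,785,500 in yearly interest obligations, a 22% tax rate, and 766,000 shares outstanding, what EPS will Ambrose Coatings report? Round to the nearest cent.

Interest = £1,785,500.00, so EBT = £4,870,000 − £1,785,500.00 = £3,084,500.00.
Net income = £3,084,500.00 × (1 − 0.22) = £2,405,910.00.
Per share: £2,405,910.00 / 766,000 shares = £3.14.

£3.14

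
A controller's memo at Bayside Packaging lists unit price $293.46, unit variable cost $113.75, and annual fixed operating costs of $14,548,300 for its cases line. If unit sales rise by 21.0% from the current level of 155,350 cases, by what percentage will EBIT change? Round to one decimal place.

At 155,350 units, contribution = 155,350 × $179.71 = $27,917,948.50.
Operating income = contribution − fixed costs = $27,917,948.50 − $14,548,300 = $13,369,648.50.
So DOL = total CM / EBIT = $27,917,948.50 / $13,369,648.50 = 2.0882.
Operating income changes by 2.0882 × +21.0% = +43.9%.

+43.9%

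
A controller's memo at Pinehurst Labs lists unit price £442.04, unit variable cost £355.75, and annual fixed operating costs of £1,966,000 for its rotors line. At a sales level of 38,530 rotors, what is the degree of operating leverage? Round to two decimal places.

Contribution at this volume is 38,530 × £86.29 = £3,324,753.70.
Subtracting fixed costs: EBIT = £3,324,753.70 − £1,966,000 = £1,358,753.70.
So DOL = total CM / EBIT = £3,324,753.70 / £1,358,753.70 = 2.4469.

2.45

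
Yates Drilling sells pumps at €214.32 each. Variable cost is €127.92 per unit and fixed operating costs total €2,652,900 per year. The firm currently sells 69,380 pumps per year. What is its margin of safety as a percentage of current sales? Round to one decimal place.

55.7%

Unit CM = price − variable cost = €214.32 − €127.92 = €86.40. Break-even units = €2,652,900 ÷ €86.40 = 30,704.86; break-even revenue = 30,704.86 × €214.32 = €6,580,665.83.
Actual sales revenue = 69,380 × €214.32 = €14,869,521.60.
Margin of safety = (€14,869,521.60 − €6,580,665.83) ÷ €14,869,521.60 = 55.7%.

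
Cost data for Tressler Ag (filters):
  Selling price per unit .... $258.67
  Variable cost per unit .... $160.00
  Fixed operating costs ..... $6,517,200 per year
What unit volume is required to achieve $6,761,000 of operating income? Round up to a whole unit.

134,572 filters

Contribution margin per unit = $258.67 − $160.00 = $98.67.
Need Q such that Q × $98.67 − $6,517,200 = $6,761,000, i.e. Q = $13,278,200 / $98.67 = 134,571.81 → 134,572.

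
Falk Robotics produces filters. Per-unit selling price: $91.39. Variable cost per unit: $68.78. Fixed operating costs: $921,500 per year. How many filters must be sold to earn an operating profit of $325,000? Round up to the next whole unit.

Each unit contributes $91.39 − $68.78 = $22.61.
Units = (FC + target) / CM = ($921,500 + $325,000) / $22.61 = 55,130.47, so 55,131 filters.

55,131 filters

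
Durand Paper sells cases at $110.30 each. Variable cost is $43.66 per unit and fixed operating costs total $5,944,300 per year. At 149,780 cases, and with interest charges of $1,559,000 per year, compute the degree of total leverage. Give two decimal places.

Total contribution margin = 149,780 × $66.64 = $9,981,339.20.
Subtracting fixed costs: EBIT = $9,981,339.20 − $5,944,300 = $4,037,039.20. Interest = $1,559,000.00.
DOL = $9,981,339.20 ÷ $4,037,039.20 = 2.4724; DFL = $4,037,039.20 ÷ $2,478,039.20 = 1.6291.
DCL = DOL × DFL = 2.4724 × 1.6291 = 4.0278.

4.03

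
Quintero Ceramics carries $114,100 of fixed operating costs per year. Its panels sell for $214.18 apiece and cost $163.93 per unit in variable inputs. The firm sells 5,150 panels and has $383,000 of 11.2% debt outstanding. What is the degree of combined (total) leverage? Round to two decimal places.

2.54

Total contribution margin = 5,150 × $50.25 = $258,787.50.
Operating income = contribution − fixed costs = $258,787.50 − $114,100 = $144,687.50. Interest = $42,896.00, so EBIT − I = $101,791.50.
Degree of total leverage = total CM / (EBIT − interest) = $258,787.50 / $101,791.50 = 2.5423.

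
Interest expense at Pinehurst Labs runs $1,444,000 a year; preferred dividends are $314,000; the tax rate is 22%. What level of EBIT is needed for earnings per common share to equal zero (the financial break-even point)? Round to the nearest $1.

$1,846,564

Grossing the preferred dividend up to pre-tax terms: $314,000 / (1 − 0.22) = $402,564.10.
Financial break-even EBIT = interest + D_p ÷ (1 − t) = $1,444,000 + $402,564.10 = $1,846,564.10.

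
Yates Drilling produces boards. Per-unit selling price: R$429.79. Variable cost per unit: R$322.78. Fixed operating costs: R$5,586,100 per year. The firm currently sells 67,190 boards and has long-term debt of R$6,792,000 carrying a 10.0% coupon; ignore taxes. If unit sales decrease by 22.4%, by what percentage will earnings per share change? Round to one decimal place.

At 67,190 units, contribution = 67,190 × R$107.01 = R$7,190,001.90.
Subtracting fixed costs: EBIT = R$7,190,001.90 − R$5,586,100 = R$1,603,901.90.
After interest of R$679,200.00, pre-tax earnings = R$924,701.90.
DCL = total CM / (EBIT − I) = R$7,190,001.90 / R$924,701.90 = 7.7755.
%ΔEPS = DCL × %ΔSales = 7.7755 × -22.4% = -174.2%.

-174.2%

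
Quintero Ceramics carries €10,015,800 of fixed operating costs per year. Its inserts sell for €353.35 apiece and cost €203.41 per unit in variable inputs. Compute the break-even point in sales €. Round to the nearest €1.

CM per unit = €353.35 − €203.41 = €149.94; CM ratio = €149.94 / €353.35 = 0.4243.
Break-even sales = FC ÷ CM ratio = €10,015,800 × €353.35 / €149.94 = €23,603,328.

€23,603,328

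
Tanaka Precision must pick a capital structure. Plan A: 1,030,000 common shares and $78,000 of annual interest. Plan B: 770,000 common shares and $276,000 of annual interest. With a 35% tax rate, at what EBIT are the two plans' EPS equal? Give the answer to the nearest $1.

$862,385

Set EPS_A = EPS_B: (EBIT − $78,000)(1 − 0.35) ÷ 1,030,000 = (EBIT − $276,000)(1 − 0.35) ÷ 770,000.
The (1 − t) factor cancels: (EBIT − 78,000) × 770,000 = (EBIT − 276,000) × 1,030,000.
Solving, EBIT = (276,000·1,030,000 − 78,000·770,000) / (1,030,000 − 770,000) = 224,220,000,000 / 260,000 = 862,384.62.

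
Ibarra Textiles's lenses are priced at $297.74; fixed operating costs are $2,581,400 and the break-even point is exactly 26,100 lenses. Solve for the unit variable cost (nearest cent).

$198.84

Contribution per unit must be FC / Q = $2,581,400 / 26,100 = $98.9042.
Variable cost per unit = $297.74 − $98.9042 = $198.84.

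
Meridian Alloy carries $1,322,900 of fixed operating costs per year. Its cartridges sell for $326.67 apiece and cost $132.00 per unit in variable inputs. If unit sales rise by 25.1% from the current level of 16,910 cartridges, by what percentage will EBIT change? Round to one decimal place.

+42.0%

At 16,910 units, contribution = 16,910 × $194.67 = $3,291,869.70.
Operating income = contribution − fixed costs = $3,291,869.70 − $1,322,900 = $1,968,969.70.
Degree of operating leverage = $3,291,869.70 / $1,968,969.70 = 1.6719.
So EBIT moves 1.6719 × (+25.1%) = +42.0%.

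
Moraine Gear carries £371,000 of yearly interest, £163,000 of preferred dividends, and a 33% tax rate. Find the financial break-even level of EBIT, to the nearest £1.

Preferred dividends are paid after tax, so their pre-tax equivalent is £163,000 ÷ (1 − 0.33) = £243,283.58.
Financial break-even EBIT = interest + D_p ÷ (1 − t) = £371,000 + £243,283.58 = £614,283.58.

£614,284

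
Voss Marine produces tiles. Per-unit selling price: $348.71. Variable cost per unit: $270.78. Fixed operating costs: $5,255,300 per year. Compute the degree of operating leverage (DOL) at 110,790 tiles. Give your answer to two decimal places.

2.56

Contribution at this volume is 110,790 × $77.93 = $8,633,864.70.
Operating income = contribution − fixed costs = $8,633,864.70 − $5,255,300 = $3,378,564.70.
Degree of operating leverage = $8,633,864.70 / $3,378,564.70 = 2.5555.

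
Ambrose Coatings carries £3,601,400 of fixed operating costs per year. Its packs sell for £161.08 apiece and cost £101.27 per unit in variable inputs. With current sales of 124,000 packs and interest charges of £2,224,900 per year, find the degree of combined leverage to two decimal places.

4.66

Total contribution margin = 124,000 × £59.81 = £7,416,440.00.
EBIT = £7,416,440.00 − £3,601,400 = £3,815,040.00. Interest = £2,224,900.00.
DOL = £7,416,440.00 ÷ £3,815,040.00 = 1.9440; DFL = £3,815,040.00 ÷ £1,590,140.00 = 2.3992.
DCL = DOL × DFL = 1.9440 × 2.3992 = 4.6640.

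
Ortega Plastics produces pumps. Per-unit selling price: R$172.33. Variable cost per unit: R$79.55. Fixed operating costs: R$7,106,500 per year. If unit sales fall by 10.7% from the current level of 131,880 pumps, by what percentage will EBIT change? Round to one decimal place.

Total contribution margin = 131,880 × R$92.78 = R$12,235,826.40.
Subtracting fixed costs: EBIT = R$12,235,826.40 − R$7,106,500 = R$5,129,326.40.
Degree of operating leverage = R$12,235,826.40 / R$5,129,326.40 = 2.3855.
Operating income changes by 2.3855 × -10.7% = -25.5%.

-25.5%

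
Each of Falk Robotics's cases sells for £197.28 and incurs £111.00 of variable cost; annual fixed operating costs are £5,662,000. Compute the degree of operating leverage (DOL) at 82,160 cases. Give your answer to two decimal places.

4.97

At 82,160 units, contribution = 82,160 × £86.28 = £7,088,764.80.
Operating income = contribution − fixed costs = £7,088,764.80 − £5,662,000 = £1,426,764.80.
So DOL = total CM / EBIT = £7,088,764.80 / £1,426,764.80 = 4.9684.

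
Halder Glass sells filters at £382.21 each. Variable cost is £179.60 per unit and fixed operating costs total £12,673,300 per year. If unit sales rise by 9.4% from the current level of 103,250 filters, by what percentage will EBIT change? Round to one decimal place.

+23.8%

At 103,250 units, contribution = 103,250 × £202.61 = £20,919,482.50.
Subtracting fixed costs: EBIT = £20,919,482.50 − £12,673,300 = £8,246,182.50.
Degree of operating leverage = £20,919,482.50 / £8,246,182.50 = 2.5369.
So EBIT moves 2.5369 × (+9.4%) = +23.8%.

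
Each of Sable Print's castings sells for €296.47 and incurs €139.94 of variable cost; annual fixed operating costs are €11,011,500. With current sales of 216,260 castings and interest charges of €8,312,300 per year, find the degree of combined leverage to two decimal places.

Contribution at this volume is 216,260 × €156.53 = €33,851,177.80.
Operating income = contribution − fixed costs = €33,851,177.80 − €11,011,500 = €22,839,677.80. Interest = €8,312,300.00.
DOL = €33,851,177.80 ÷ €22,839,677.80 = 1.4821; DFL = €22,839,677.80 ÷ €14,527,377.80 = 1.5722.
Combined leverage = 1.4821 × 1.5722 = 2.3302.

2.33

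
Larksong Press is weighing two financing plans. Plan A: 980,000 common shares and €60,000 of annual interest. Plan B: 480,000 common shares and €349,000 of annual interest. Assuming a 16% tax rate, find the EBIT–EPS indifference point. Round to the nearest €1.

Set EPS_A = EPS_B: (EBIT − €60,000)(1 − 0.16) ÷ 980,000 = (EBIT − €349,000)(1 − 0.16) ÷ 480,000.
The (1 − t) factor cancels: (EBIT − 60,000) × 480,000 = (EBIT − 349,000) × 980,000.
EBIT × (980,000 − 480,000) = 349,000 × 980,000 − 60,000 × 480,000 = 313,220,000,000, so EBIT = 313,220,000,000 ÷ 500,000 = 626,440.00.

€626,440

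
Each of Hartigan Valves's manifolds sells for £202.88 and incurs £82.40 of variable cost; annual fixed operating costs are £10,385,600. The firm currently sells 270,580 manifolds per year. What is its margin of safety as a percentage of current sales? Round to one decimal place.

Unit CM = price − variable cost = £202.88 − £82.40 = £120.48. Break-even units = £10,385,600 ÷ £120.48 = 86,201.86; break-even revenue = 86,201.86 × £202.88 = £17,488,633.20.
Current sales = 270,580 × £202.88 = £54,895,270.40.
Margin of safety = (£54,895,270.40 − £17,488,633.20) ÷ £54,895,270.40 = 68.1%.

68.1%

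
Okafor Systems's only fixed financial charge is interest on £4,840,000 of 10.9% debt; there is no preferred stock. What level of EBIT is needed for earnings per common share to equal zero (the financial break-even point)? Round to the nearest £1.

£527,560

Annual interest = 10.9% × £4,840,000 = £527,560.00.
With no preferred dividends, EPS = 0 when EBIT exactly covers interest, so the financial break-even EBIT is £527,560.00.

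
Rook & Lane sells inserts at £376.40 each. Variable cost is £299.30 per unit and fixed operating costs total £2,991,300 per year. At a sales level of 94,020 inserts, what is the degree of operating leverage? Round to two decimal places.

At 94,020 units, contribution = 94,020 × £77.10 = £7,248,942.00.
Operating income = contribution − fixed costs = £7,248,942.00 − £2,991,300 = £4,257,642.00.
So DOL = total CM / EBIT = £7,248,942.00 / £4,257,642.00 = 1.7026.

1.70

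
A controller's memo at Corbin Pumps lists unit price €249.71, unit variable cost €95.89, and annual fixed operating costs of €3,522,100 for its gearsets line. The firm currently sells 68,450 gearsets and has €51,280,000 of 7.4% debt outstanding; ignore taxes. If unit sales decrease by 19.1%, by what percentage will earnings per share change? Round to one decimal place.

-62.6%

Total contribution margin = 68,450 × €153.82 = €10,528,979.00.
Operating income = contribution − fixed costs = €10,528,979.00 − €3,522,100 = €7,006,879.00.
Interest = €3,794,720.00, so EBIT − I = €3,212,159.00.
DCL = total CM / (EBIT − I) = €10,528,979.00 / €3,212,159.00 = 3.2779.
%ΔEPS = DCL × %ΔSales = 3.2779 × -19.1% = -62.6%.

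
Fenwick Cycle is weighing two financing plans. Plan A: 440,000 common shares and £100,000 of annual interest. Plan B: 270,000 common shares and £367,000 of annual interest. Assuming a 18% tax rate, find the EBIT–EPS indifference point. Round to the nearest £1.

Set EPS_A = EPS_B: (EBIT − £100,000)(1 − 0.18) ÷ 440,000 = (EBIT − £367,000)(1 − 0.18) ÷ 270,000.
Cancelling (1 − t) and cross-multiplying: 270,000·(EBIT − 100,000) = 440,000·(EBIT − 367,000).
Solving, EBIT = (367,000·440,000 − 100,000·270,000) / (440,000 − 270,000) = 134,480,000,000 / 170,000 = 791,058.82.

£791,059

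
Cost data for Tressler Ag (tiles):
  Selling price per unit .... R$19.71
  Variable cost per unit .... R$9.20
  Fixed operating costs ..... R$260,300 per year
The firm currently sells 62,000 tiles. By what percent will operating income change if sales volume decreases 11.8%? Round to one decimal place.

Total contribution margin = 62,000 × R$10.51 = R$651,620.00.
EBIT = R$651,620.00 − R$260,300 = R$391,320.00.
Degree of operating leverage = R$651,620.00 / R$391,320.00 = 1.6652.
%ΔEBIT = DOL × %ΔSales = 1.6652 × -11.8% = -19.6%.

-19.6%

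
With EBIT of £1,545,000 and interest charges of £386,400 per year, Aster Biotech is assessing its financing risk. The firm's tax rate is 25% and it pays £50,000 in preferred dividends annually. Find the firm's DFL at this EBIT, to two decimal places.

1.41

Interest = £386,400.00.
Preferred dividends grossed up pre-tax: £50,000 / (1 − 0.25) = £66,666.67.
DFL = EBIT ÷ [EBIT − I − D_p/(1−t)] = £1,545,000 ÷ [£1,545,000 − £386,400.00 − £66,666.67] = £1,545,000 ÷ £1,091,933.33 = 1.4149.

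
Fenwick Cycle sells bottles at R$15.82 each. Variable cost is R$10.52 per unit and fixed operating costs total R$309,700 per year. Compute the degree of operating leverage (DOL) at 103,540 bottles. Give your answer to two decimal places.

At 103,540 units, contribution = 103,540 × R$5.30 = R$548,762.00.
Operating income = contribution − fixed costs = R$548,762.00 − R$309,700 = R$239,062.00.
Degree of operating leverage = R$548,762.00 / R$239,062.00 = 2.2955.

2.30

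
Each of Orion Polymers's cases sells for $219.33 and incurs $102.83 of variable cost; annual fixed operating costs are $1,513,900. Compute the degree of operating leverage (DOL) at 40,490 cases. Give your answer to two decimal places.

Total contribution margin = 40,490 × $116.50 = $4,717,085.00.
Operating income = contribution − fixed costs = $4,717,085.00 − $1,513,900 = $3,203,185.00.
So DOL = total CM / EBIT = $4,717,085.00 / $3,203,185.00 = 1.4726.

1.47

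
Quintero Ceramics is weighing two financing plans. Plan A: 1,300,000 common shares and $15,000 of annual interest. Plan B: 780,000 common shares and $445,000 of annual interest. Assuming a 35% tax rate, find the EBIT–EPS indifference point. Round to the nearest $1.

$1,090,000

At indifference, (EBIT − 15,000)(1 − t)/1,300,000 = (EBIT − 445,000)(1 − t)/780,000.
Cancelling (1 − t) and cross-multiplying: 780,000·(EBIT − 15,000) = 1,300,000·(EBIT − 445,000).
Solving, EBIT = (445,000·1,300,000 − 15,000·780,000) / (1,300,000 − 780,000) = 566,800,000,000 / 520,000 = 1,090,000.00.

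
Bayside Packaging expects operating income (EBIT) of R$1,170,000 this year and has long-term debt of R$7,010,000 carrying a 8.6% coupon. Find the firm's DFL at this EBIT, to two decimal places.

2.06

Interest = R$602,860.00.
Degree of financial leverage = EBIT / (EBIT − interest) = R$1,170,000 / R$567,140.00 = 2.0630.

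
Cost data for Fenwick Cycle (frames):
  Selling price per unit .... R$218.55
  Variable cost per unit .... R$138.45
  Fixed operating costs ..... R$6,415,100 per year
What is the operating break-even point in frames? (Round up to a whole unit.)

Each unit contributes R$218.55 − R$138.45 = R$80.10.
Break-even volume = fixed costs ÷ CM per unit = R$6,415,100 ÷ R$80.10 = 80,088.64, so 80,089 frames.

80,089 frames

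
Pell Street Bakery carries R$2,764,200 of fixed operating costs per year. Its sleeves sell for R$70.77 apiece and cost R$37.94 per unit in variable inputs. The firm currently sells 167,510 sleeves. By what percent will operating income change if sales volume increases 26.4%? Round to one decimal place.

+53.1%

Total contribution margin = 167,510 × R$32.83 = R$5,499,353.30.
EBIT = R$5,499,353.30 − R$2,764,200 = R$2,735,153.30.
Degree of operating leverage = R$5,499,353.30 / R$2,735,153.30 = 2.0106.
Operating income changes by 2.0106 × +26.4% = +53.1%.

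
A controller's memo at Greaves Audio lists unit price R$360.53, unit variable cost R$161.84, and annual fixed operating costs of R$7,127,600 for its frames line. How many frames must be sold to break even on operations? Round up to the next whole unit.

35,873 frames

Each unit contributes R$360.53 − R$161.84 = R$198.69.
Break-even volume = fixed costs ÷ CM per unit = R$7,127,600 ÷ R$198.69 = 35,872.97, so 35,873 frames.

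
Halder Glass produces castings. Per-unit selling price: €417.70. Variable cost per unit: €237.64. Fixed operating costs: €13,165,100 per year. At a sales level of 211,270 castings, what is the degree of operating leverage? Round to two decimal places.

At 211,270 units, contribution = 211,270 × €180.06 = €38,041,276.20.
EBIT = €38,041,276.20 − €13,165,100 = €24,876,176.20.
So DOL = total CM / EBIT = €38,041,276.20 / €24,876,176.20 = 1.5292.

1.53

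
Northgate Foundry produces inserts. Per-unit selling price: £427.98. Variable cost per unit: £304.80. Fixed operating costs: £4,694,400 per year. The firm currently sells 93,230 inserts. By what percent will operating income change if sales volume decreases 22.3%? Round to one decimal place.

At 93,230 units, contribution = 93,230 × £123.18 = £11,484,071.40.
Subtracting fixed costs: EBIT = £11,484,071.40 − £4,694,400 = £6,789,671.40.
So DOL = total CM / EBIT = £11,484,071.40 / £6,789,671.40 = 1.6914.
So EBIT moves 1.6914 × (-22.3%) = -37.7%.

-37.7%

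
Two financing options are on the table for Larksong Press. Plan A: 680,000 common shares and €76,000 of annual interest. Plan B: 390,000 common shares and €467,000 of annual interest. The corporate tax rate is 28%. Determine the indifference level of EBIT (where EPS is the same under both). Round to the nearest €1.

At indifference, (EBIT − 76,000)(1 − t)/680,000 = (EBIT − 467,000)(1 − t)/390,000.
Cancelling (1 − t) and cross-multiplying: 390,000·(EBIT − 76,000) = 680,000·(EBIT − 467,000).
EBIT × (680,000 − 390,000) = 467,000 × 680,000 − 76,000 × 390,000 = 287,920,000,000, so EBIT = 287,920,000,000 ÷ 290,000 = 992,827.59.

€992,828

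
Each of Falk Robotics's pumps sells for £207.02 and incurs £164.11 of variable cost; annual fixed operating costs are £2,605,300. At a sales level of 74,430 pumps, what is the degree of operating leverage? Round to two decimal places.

Total contribution margin = 74,430 × £42.91 = £3,193,791.30.
Operating income = contribution − fixed costs = £3,193,791.30 − £2,605,300 = £588,491.30.
DOL = contribution ÷ EBIT = £3,193,791.30 ÷ £588,491.30 = 5.4271.

5.43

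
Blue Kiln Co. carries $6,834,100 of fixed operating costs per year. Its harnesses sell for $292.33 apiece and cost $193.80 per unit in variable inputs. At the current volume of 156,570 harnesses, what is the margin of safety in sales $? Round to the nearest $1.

Contribution margin per unit = $292.33 − $193.80 = $98.53. Break-even units = $6,834,100 ÷ $98.53 = 69,360.60; break-even revenue = 69,360.60 × $292.33 = $20,276,184.44.
Actual sales revenue = 156,570 × $292.33 = $45,770,108.10.
Margin of safety = $45,770,108.10 − $20,276,184.44 = $25,493,924.

$25,493,924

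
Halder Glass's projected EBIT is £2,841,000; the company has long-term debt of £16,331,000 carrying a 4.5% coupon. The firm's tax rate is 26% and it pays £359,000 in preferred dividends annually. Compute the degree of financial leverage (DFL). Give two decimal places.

1.75

Interest = £734,895.00.
Preferred dividends grossed up pre-tax: £359,000 / (1 − 0.26) = £485,135.14.
DFL = EBIT ÷ [EBIT − I − D_p/(1−t)] = £2,841,000 ÷ [£2,841,000 − £734,895.00 − £485,135.14] = £2,841,000 ÷ £1,620,969.86 = 1.7527.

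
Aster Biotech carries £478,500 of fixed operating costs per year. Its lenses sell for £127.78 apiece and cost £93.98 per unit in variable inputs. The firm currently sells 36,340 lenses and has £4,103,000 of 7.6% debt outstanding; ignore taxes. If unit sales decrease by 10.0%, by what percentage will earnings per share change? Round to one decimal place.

-28.0%

At 36,340 units, contribution = 36,340 × £33.80 = £1,228,292.00.
Operating income = contribution − fixed costs = £1,228,292.00 − £478,500 = £749,792.00.
After interest of £311,828.00, pre-tax earnings = £437,964.00.
DCL = total CM / (EBIT − I) = £1,228,292.00 / £437,964.00 = 2.8046.
EPS therefore changes by 2.8046 × (-10.0%) = -28.0%.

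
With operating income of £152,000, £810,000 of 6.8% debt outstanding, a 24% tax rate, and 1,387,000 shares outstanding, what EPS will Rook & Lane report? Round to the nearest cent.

£0.05

Pre-tax income = £152,000 − £55,080.00 = £96,920.00.
After tax at 24%: net income = £96,920.00 × 0.76 = £73,659.20.
Per share: £73,659.20 / 1,387,000 shares = £0.05.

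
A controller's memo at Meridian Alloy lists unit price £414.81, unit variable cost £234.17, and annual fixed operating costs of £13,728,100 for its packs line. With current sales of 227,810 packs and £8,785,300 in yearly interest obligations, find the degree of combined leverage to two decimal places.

At 227,810 units, contribution = 227,810 × £180.64 = £41,151,598.40.
Subtracting fixed costs: EBIT = £41,151,598.40 − £13,728,100 = £27,423,498.40. Interest = £8,785,300.00.
DOL = £41,151,598.40 ÷ £27,423,498.40 = 1.5006; DFL = £27,423,498.40 ÷ £18,638,198.40 = 1.4714.
DCL = DOL × DFL = 1.5006 × 1.4714 = 2.2080.

2.21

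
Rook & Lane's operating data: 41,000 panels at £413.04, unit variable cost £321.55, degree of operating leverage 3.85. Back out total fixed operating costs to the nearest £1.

Total contribution margin = 41,000 × £91.49 = £3,751,090.00.
DOL = contribution / EBIT, so EBIT = £3,751,090.00 / 3.85 = £974,309.09.
And FC = contribution − EBIT = £3,751,090.00 − £974,309.09 = £2,776,781.

£2,776,781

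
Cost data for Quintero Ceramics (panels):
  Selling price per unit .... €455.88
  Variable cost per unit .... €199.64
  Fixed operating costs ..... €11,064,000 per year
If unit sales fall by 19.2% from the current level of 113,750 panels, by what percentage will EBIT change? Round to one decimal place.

-30.9%

Total contribution margin = 113,750 × €256.24 = €29,147,300.00.
EBIT = €29,147,300.00 − €11,064,000 = €18,083,300.00.
So DOL = total CM / EBIT = €29,147,300.00 / €18,083,300.00 = 1.6118.
%ΔEBIT = DOL × %ΔSales = 1.6118 × -19.2% = -30.9%.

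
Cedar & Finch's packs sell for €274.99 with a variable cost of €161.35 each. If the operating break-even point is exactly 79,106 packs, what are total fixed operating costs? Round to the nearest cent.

Unit CM = price − variable cost = €274.99 − €161.35 = €113.64.
Fixed costs = break-even units × CM = 79,106 × €113.64 = €8,989,605.84.

€8,989,605.84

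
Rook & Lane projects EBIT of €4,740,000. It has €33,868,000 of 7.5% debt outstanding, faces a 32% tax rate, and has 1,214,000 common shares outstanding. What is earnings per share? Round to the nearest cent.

Interest = €2,540,100.00, so EBT = €4,740,000 − €2,540,100.00 = €2,199,900.00.
After tax at 32%: net income = €2,199,900.00 × 0.68 = €1,495,932.00.
EPS = €1,495,932.00 ÷ 1,214,000 = €1.23.

€1.23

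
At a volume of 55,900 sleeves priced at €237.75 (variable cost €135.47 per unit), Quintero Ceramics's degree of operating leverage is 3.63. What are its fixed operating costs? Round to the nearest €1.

Contribution at this volume is 55,900 × €102.28 = €5,717,452.00.
DOL = contribution / EBIT, so EBIT = €5,717,452.00 / 3.63 = €1,575,055.65.
Fixed costs = CM − EBIT = €5,717,452.00 − €1,575,055.65 = €4,142,396.

€4,142,396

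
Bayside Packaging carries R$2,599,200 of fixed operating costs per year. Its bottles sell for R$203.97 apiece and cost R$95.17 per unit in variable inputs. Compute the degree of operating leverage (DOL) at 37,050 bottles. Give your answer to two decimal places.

2.82

Contribution at this volume is 37,050 × R$108.80 = R$4,031,040.00.
EBIT = R$4,031,040.00 − R$2,599,200 = R$1,431,840.00.
Degree of operating leverage = R$4,031,040.00 / R$1,431,840.00 = 2.8153.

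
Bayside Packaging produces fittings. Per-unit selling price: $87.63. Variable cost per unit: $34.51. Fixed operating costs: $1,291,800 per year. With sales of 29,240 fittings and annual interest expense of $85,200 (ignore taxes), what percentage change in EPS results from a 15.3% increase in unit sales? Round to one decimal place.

At 29,240 units, contribution = 29,240 × $53.12 = $1,553,228.80.
Operating income = contribution − fixed costs = $1,553,228.80 − $1,291,800 = $261,428.80.
Interest = $85,200.00, so EBIT − I = $176,228.80.
Degree of combined leverage = contribution ÷ (EBIT − I) = $1,553,228.80 ÷ $176,228.80 = 8.8137.
EPS therefore changes by 8.8137 × (+15.3%) = +134.8%.

+134.8%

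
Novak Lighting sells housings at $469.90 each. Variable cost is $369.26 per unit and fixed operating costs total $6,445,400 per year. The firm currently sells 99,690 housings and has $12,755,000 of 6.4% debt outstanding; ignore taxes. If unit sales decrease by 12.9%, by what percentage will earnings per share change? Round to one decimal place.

-46.7%

Total contribution margin = 99,690 × $100.64 = $10,032,801.60.
EBIT = $10,032,801.60 − $6,445,400 = $3,587,401.60.
Interest = $816,320.00, so EBIT − I = $2,771,081.60.
Degree of combined leverage = contribution ÷ (EBIT − I) = $10,032,801.60 ÷ $2,771,081.60 = 3.6205.
%ΔEPS = DCL × %ΔSales = 3.6205 × -12.9% = -46.7%.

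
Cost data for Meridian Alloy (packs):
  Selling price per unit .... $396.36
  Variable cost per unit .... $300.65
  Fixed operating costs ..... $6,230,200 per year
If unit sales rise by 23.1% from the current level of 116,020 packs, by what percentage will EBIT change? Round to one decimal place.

+52.6%

Contribution at this volume is 116,020 × $95.71 = $11,104,274.20.
EBIT = $11,104,274.20 − $6,230,200 = $4,874,074.20.
DOL = contribution ÷ EBIT = $11,104,274.20 ÷ $4,874,074.20 = 2.2782.
Operating income changes by 2.2782 × +23.1% = +52.6%.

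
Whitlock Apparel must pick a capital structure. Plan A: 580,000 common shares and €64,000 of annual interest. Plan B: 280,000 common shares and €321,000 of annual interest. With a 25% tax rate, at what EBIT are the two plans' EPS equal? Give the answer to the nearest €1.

€560,867

At indifference, (EBIT − 64,000)(1 − t)/580,000 = (EBIT − 321,000)(1 − t)/280,000.
The (1 − t) factor cancels: (EBIT − 64,000) × 280,000 = (EBIT − 321,000) × 580,000.
Solving, EBIT = (321,000·580,000 − 64,000·280,000) / (580,000 − 280,000) = 168,260,000,000 / 300,000 = 560,866.67.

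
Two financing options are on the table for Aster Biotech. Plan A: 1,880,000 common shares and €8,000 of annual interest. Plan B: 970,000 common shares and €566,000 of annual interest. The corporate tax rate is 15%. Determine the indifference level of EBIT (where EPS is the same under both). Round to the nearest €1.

At indifference, (EBIT − 8,000)(1 − t)/1,880,000 = (EBIT − 566,000)(1 − t)/970,000.
Cancelling (1 − t) and cross-multiplying: 970,000·(EBIT − 8,000) = 1,880,000·(EBIT − 566,000).
EBIT × (1,880,000 − 970,000) = 566,000 × 1,880,000 − 8,000 × 970,000 = 1,056,320,000,000, so EBIT = 1,056,320,000,000 ÷ 910,000 = 1,160,791.21.

€1,160,791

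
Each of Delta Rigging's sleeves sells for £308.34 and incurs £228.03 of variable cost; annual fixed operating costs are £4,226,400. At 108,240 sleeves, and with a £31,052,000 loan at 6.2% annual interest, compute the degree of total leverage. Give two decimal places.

At 108,240 units, contribution = 108,240 × £80.31 = £8,692,754.40.
Operating income = contribution − fixed costs = £8,692,754.40 − £4,226,400 = £4,466,354.40. Interest = £1,925,224.00, so EBIT − I = £2,541,130.40.
Degree of total leverage = total CM / (EBIT − interest) = £8,692,754.40 / £2,541,130.40 = 3.4208.

3.42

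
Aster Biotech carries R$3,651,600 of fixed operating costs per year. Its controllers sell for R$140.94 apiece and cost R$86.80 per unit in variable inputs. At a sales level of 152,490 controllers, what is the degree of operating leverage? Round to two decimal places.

Contribution at this volume is 152,490 × R$54.14 = R$8,255,808.60.
Subtracting fixed costs: EBIT = R$8,255,808.60 − R$3,651,600 = R$4,604,208.60.
Degree of operating leverage = R$8,255,808.60 / R$4,604,208.60 = 1.7931.

1.79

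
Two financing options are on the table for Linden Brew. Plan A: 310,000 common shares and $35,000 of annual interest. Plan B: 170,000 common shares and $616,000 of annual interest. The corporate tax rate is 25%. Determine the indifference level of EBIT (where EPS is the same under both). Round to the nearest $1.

$1,321,500

Set EPS_A = EPS_B: (EBIT − $35,000)(1 − 0.25) ÷ 310,000 = (EBIT − $616,000)(1 − 0.25) ÷ 170,000.
The (1 − t) factor cancels: (EBIT − 35,000) × 170,000 = (EBIT − 616,000) × 310,000.
EBIT × (310,000 − 170,000) = 616,000 × 310,000 − 35,000 × 170,000 = 185,010,000,000, so EBIT = 185,010,000,000 ÷ 140,000 = 1,321,500.00.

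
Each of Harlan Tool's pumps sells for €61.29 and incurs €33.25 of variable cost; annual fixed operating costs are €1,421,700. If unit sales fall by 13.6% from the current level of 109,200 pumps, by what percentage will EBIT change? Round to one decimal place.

-25.4%

At 109,200 units, contribution = 109,200 × €28.04 = €3,061,968.00.
Subtracting fixed costs: EBIT = €3,061,968.00 − €1,421,700 = €1,640,268.00.
Degree of operating leverage = €3,061,968.00 / €1,640,268.00 = 1.8667.
Operating income changes by 1.8667 × -13.6% = -25.4%.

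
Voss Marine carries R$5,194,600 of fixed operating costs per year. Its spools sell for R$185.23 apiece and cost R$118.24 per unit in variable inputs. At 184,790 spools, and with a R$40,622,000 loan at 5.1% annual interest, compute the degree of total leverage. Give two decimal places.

Total contribution margin = 184,790 × R$66.99 = R$12,379,082.10.
EBIT = R$12,379,082.10 − R$5,194,600 = R$7,184,482.10. Interest = R$2,071,722.00.
DOL = R$12,379,082.10 ÷ R$7,184,482.10 = 1.7230; DFL = R$7,184,482.10 ÷ R$5,112,760.10 = 1.4052.
Combined leverage = 1.7230 × 1.4052 = 2.4212.

2.42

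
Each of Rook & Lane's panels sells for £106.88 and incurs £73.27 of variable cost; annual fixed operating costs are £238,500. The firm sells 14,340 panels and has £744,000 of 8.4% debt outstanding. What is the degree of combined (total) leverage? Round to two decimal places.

2.66

At 14,340 units, contribution = 14,340 × £33.61 = £481,967.40.
Operating income = contribution − fixed costs = £481,967.40 − £238,500 = £243,467.40. Interest = £62,496.00, so EBIT − I = £180,971.40.
DCL = contribution ÷ (EBIT − I) = £481,967.40 ÷ £180,971.40 = 2.6632.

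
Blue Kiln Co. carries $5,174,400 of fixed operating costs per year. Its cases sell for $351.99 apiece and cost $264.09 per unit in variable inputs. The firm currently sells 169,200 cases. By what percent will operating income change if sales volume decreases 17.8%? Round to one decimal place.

Total contribution margin = 169,200 × $87.90 = $14,872,680.00.
Operating income = contribution − fixed costs = $14,872,680.00 − $5,174,400 = $9,698,280.00.
So DOL = total CM / EBIT = $14,872,680.00 / $9,698,280.00 = 1.5335.
So EBIT moves 1.5335 × (-17.8%) = -27.3%.

-27.3%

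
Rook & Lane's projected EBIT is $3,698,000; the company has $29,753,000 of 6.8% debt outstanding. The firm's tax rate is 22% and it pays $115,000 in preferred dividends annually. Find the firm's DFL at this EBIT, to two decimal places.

Interest = $2,023,204.00.
Preferred dividends grossed up pre-tax: $115,000 / (1 − 0.22) = $147,435.90.
DFL = EBIT ÷ [EBIT − I − D_p/(1−t)] = $3,698,000 ÷ [$3,698,000 − $2,023,204.00 − $147,435.90] = $3,698,000 ÷ $1,527,360.10 = 2.4212.

2.42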